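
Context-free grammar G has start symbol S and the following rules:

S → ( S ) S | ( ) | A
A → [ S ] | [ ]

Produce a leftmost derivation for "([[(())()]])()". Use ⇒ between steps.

S ⇒ (S)S ⇒ (A)S ⇒ ([S])S ⇒ ([A])S ⇒ ([[S]])S ⇒ ([[(S)S]])S ⇒ ([[(())S]])S ⇒ ([[(())()]])S ⇒ ([[(())()]])()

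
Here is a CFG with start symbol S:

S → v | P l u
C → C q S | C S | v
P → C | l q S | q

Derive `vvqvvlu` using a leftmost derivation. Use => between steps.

S => Plu => Clu => CSlu => CqSSlu => CSqSSlu => vSqSSlu => vvqSSlu => vvqvSlu => vvqvvlu

S => Plu   [S → P l u]
Plu => Clu   [P → C]
Clu => CSlu   [C → C S]
CSlu => CqSSlu   [C → C q S]
CqSSlu => CSqSSlu   [C → C S]
CSqSSlu => vSqSSlu   [C → v]
vSqSSlu => vvqSSlu   [S → v]
vvqSSlu => vvqvSlu   [S → v]
vvqvSlu => vvqvvlu   [S → v]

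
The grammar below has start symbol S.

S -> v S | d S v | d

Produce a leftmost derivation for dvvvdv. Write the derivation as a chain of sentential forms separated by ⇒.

S ⇒ dSv   [S -> d S v]
dSv ⇒ dvSv   [S -> v S]
dvSv ⇒ dvvSv   [S -> v S]
dvvSv ⇒ dvvvSv   [S -> v S]
dvvvSv ⇒ dvvvdv   [S -> d]

S ⇒ dSv ⇒ dvSv ⇒ dvvSv ⇒ dvvvSv ⇒ dvvvdv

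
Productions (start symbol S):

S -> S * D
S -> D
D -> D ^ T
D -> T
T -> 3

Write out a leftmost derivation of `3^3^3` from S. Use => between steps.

S => D => D^T => D^T^T => T^T^T => 3^T^T => 3^3^T => 3^3^3

S => D   [S -> D]
D => D^T   [D -> D ^ T]
D^T => D^T^T   [D -> D ^ T]
D^T^T => T^T^T   [D -> T]
T^T^T => 3^T^T   [T -> 3]
3^T^T => 3^3^T   [T -> 3]
3^3^T => 3^3^3   [T -> 3]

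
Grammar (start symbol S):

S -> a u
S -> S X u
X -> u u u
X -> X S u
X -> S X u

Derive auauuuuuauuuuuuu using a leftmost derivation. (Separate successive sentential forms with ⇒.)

S⇒SXu⇒SXuXu⇒auXuXu⇒auXSuuXu⇒auSXuSuuXu⇒auauXuSuuXu⇒auauuuuuSuuXu⇒auauuuuuauuuXu⇒auauuuuuauuuuuuu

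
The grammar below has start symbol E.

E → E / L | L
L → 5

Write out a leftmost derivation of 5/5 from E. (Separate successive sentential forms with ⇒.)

E ⇒ E/L ⇒ L/L ⇒ 5/L ⇒ 5/5

E ⇒ E/L   [E → E / L]
E/L ⇒ L/L   [E → L]
L/L ⇒ 5/L   [L → 5]
5/L ⇒ 5/5   [L → 5]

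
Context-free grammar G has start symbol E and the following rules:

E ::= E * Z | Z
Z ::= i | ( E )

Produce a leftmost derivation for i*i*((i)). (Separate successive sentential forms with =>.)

E => E*Z   [E ::= E * Z]
E*Z => E*Z*Z   [E ::= E * Z]
E*Z*Z => Z*Z*Z   [E ::= Z]
Z*Z*Z => i*Z*Z   [Z ::= i]
i*Z*Z => i*i*Z   [Z ::= i]
i*i*Z => i*i*(E)   [Z ::= ( E )]
i*i*(E) => i*i*(Z)   [E ::= Z]
i*i*(Z) => i*i*((E))   [Z ::= ( E )]
i*i*((E)) => i*i*((Z))   [E ::= Z]
i*i*((Z)) => i*i*((i))   [Z ::= i]

E=>E*Z=>E*Z*Z=>Z*Z*Z=>i*Z*Z=>i*i*Z=>i*i*(E)=>i*i*(Z)=>i*i*((E))=>i*i*((Z))=>i*i*((i))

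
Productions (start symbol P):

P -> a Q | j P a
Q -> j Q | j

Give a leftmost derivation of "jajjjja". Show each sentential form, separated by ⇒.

P⇒jPa⇒jaQa⇒jajQa⇒jajjQa⇒jajjjQa⇒jajjjja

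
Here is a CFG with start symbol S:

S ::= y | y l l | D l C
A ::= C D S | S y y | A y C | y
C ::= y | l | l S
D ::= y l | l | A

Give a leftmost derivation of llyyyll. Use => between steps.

S => DlC => AlC => SyylC => DlCyylC => llCyylC => llyyylC => llyyyll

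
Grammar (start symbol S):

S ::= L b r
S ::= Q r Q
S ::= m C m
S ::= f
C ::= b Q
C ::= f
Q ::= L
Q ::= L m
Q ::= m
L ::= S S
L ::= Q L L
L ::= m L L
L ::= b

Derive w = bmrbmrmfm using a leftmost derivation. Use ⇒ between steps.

S ⇒ QrQ ⇒ LmrQ ⇒ bmrQ ⇒ bmrLm ⇒ bmrSSm ⇒ bmrQrQSm ⇒ bmrLmrQSm ⇒ bmrbmrQSm ⇒ bmrbmrmSm ⇒ bmrbmrmfm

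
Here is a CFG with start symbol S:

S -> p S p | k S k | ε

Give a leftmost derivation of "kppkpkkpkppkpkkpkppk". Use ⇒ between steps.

S⇒kSk⇒kpSpk⇒kppSppk⇒kppkSkppk⇒kppkpSpkppk⇒kppkpkSkpkppk⇒kppkpkkSkkpkppk⇒kppkpkkpSpkkpkppk⇒kppkpkkpkSkpkkpkppk⇒kppkpkkpkpSpkpkkpkppk⇒kppkpkkpkppkpkkpkppk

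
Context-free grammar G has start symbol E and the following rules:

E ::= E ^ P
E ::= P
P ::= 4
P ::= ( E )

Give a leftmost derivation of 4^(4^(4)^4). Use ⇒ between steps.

E ⇒ E^P   [E ::= E ^ P]
E^P ⇒ P^P   [E ::= P]
P^P ⇒ 4^P   [P ::= 4]
4^P ⇒ 4^(E)   [P ::= ( E )]
4^(E) ⇒ 4^(E^P)   [E ::= E ^ P]
4^(E^P) ⇒ 4^(E^P^P)   [E ::= E ^ P]
4^(E^P^P) ⇒ 4^(P^P^P)   [E ::= P]
4^(P^P^P) ⇒ 4^(4^P^P)   [P ::= 4]
4^(4^P^P) ⇒ 4^(4^(E)^P)   [P ::= ( E )]
4^(4^(E)^P) ⇒ 4^(4^(P)^P)   [E ::= P]
4^(4^(P)^P) ⇒ 4^(4^(4)^P)   [P ::= 4]
4^(4^(4)^P) ⇒ 4^(4^(4)^4)   [P ::= 4]

E ⇒ E^P ⇒ P^P ⇒ 4^P ⇒ 4^(E) ⇒ 4^(E^P) ⇒ 4^(E^P^P) ⇒ 4^(P^P^P) ⇒ 4^(4^P^P) ⇒ 4^(4^(E)^P) ⇒ 4^(4^(P)^P) ⇒ 4^(4^(4)^P) ⇒ 4^(4^(4)^4)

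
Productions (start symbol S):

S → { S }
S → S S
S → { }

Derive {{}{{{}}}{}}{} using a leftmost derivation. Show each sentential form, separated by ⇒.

S ⇒ SS   [S → S S]
SS ⇒ {S}S   [S → { S }]
{S}S ⇒ {SS}S   [S → S S]
{SS}S ⇒ {SSS}S   [S → S S]
{SSS}S ⇒ {{}SS}S   [S → { }]
{{}SS}S ⇒ {{}{S}S}S   [S → { S }]
{{}{S}S}S ⇒ {{}{{S}}S}S   [S → { S }]
{{}{{S}}S}S ⇒ {{}{{{}}}S}S   [S → { }]
{{}{{{}}}S}S ⇒ {{}{{{}}}{}}S   [S → { }]
{{}{{{}}}{}}S ⇒ {{}{{{}}}{}}{}   [S → { }]

S ⇒ SS ⇒ {S}S ⇒ {SS}S ⇒ {SSS}S ⇒ {{}SS}S ⇒ {{}{S}S}S ⇒ {{}{{S}}S}S ⇒ {{}{{{}}}S}S ⇒ {{}{{{}}}{}}S ⇒ {{}{{{}}}{}}{}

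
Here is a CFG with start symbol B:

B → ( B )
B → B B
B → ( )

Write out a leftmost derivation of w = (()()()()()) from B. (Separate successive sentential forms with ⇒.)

B ⇒ (B) ⇒ (BB) ⇒ (()B) ⇒ (()BB) ⇒ (()BBB) ⇒ (()BBBB) ⇒ (()()BBB) ⇒ (()()()BB) ⇒ (()()()()B) ⇒ (()()()()())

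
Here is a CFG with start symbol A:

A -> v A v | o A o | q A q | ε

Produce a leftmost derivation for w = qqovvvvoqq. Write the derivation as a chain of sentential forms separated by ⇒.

A⇒qAq⇒qqAqq⇒qqoAoqq⇒qqovAvoqq⇒qqovvAvvoqq⇒qqovvvvoqq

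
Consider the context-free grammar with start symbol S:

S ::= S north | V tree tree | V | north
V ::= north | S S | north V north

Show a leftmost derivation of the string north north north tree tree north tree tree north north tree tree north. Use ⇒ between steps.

S ⇒ S north   [S ::= S north]
S north ⇒ V tree tree north   [S ::= V tree tree]
V tree tree north ⇒ S S tree tree north   [V ::= S S]
S S tree tree north ⇒ S north S tree tree north   [S ::= S north]
S north S tree tree north ⇒ north north S tree tree north   [S ::= north]
north north S tree tree north ⇒ north north S north tree tree north   [S ::= S north]
north north S north tree tree north ⇒ north north V north tree tree north   [S ::= V]
north north V north tree tree north ⇒ north north S S north tree tree north   [V ::= S S]
north north S S north tree tree north ⇒ north north V tree tree S north tree tree north   [S ::= V tree tree]
north north V tree tree S north tree tree north ⇒ north north S S tree tree S north tree tree north   [V ::= S S]
north north S S tree tree S north tree tree north ⇒ north north V tree tree S tree tree S north tree tree north   [S ::= V tree tree]
north north V tree tree S tree tree S north tree tree north ⇒ north north north tree tree S tree tree S north tree tree north   [V ::= north]
north north north tree tree S tree tree S north tree tree north ⇒ north north north tree tree north tree tree S north tree tree north   [S ::= north]
north north north tree tree north tree tree S north tree tree north ⇒ north north north tree tree north tree tree north north tree tree north   [S ::= north]

S ⇒ S north ⇒ V tree tree north ⇒ S S tree tree north ⇒ S north S tree tree north ⇒ north north S tree tree north ⇒ north north S north tree tree north ⇒ north north V north tree tree north ⇒ north north S S north tree tree north ⇒ north north V tree tree S north tree tree north ⇒ north north S S tree tree S north tree tree north ⇒ north north V tree tree S tree tree S north tree tree north ⇒ north north north tree tree S tree tree S north tree tree north ⇒ north north north tree tree north tree tree S north tree tree north ⇒ north north north tree tree north tree tree north north tree tree north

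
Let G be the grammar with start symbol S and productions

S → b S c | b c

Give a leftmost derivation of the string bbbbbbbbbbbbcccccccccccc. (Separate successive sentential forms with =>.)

S => bSc   [S → b S c]
bSc => bbScc   [S → b S c]
bbScc => bbbSccc   [S → b S c]
bbbSccc => bbbbScccc   [S → b S c]
bbbbScccc => bbbbbSccccc   [S → b S c]
bbbbbSccccc => bbbbbbScccccc   [S → b S c]
bbbbbbScccccc => bbbbbbbSccccccc   [S → b S c]
bbbbbbbSccccccc => bbbbbbbbScccccccc   [S → b S c]
bbbbbbbbScccccccc => bbbbbbbbbSccccccccc   [S → b S c]
bbbbbbbbbSccccccccc => bbbbbbbbbbScccccccccc   [S → b S c]
bbbbbbbbbbScccccccccc => bbbbbbbbbbbSccccccccccc   [S → b S c]
bbbbbbbbbbbSccccccccccc => bbbbbbbbbbbbcccccccccccc   [S → b c]

S => bSc => bbScc => bbbSccc => bbbbScccc => bbbbbSccccc => bbbbbbScccccc => bbbbbbbSccccccc => bbbbbbbbScccccccc => bbbbbbbbbSccccccccc => bbbbbbbbbbScccccccccc => bbbbbbbbbbbSccccccccccc => bbbbbbbbbbbbcccccccccccc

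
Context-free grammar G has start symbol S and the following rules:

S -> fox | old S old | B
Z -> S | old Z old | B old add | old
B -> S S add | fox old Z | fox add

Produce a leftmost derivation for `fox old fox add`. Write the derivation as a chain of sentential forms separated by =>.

S => B => fox old Z => fox old S => fox old B => fox old fox add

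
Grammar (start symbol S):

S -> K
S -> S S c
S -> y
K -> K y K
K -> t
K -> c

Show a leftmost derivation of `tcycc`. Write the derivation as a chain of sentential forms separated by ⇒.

S ⇒ SSc   [S -> S S c]
SSc ⇒ KSc   [S -> K]
KSc ⇒ tSc   [K -> t]
tSc ⇒ tSScc   [S -> S S c]
tSScc ⇒ tKScc   [S -> K]
tKScc ⇒ tcScc   [K -> c]
tcScc ⇒ tcycc   [S -> y]

S⇒SSc⇒KSc⇒tSc⇒tSScc⇒tKScc⇒tcScc⇒tcycc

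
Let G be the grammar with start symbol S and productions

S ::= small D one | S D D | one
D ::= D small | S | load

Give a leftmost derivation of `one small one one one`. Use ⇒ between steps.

S ⇒ S D D ⇒ one D D ⇒ one S D ⇒ one small D one D ⇒ one small S one D ⇒ one small one one D ⇒ one small one one S ⇒ one small one one one

S ⇒ S D D   [S ::= S D D]
S D D ⇒ one D D   [S ::= one]
one D D ⇒ one S D   [D ::= S]
one S D ⇒ one small D one D   [S ::= small D one]
one small D one D ⇒ one small S one D   [D ::= S]
one small S one D ⇒ one small one one D   [S ::= one]
one small one one D ⇒ one small one one S   [D ::= S]
one small one one S ⇒ one small one one one   [S ::= one]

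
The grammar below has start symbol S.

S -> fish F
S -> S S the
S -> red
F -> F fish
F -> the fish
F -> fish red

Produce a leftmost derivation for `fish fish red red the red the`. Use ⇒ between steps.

S ⇒ S S the   [S -> S S the]
S S the ⇒ S S the S the   [S -> S S the]
S S the S the ⇒ fish F S the S the   [S -> fish F]
fish F S the S the ⇒ fish fish red S the S the   [F -> fish red]
fish fish red S the S the ⇒ fish fish red red the S the   [S -> red]
fish fish red red the S the ⇒ fish fish red red the red the   [S -> red]

S ⇒ S S the ⇒ S S the S the ⇒ fish F S the S the ⇒ fish fish red S the S the ⇒ fish fish red red the S the ⇒ fish fish red red the red the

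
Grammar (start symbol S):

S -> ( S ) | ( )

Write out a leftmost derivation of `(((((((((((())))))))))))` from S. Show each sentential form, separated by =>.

S => (S) => ((S)) => (((S))) => ((((S)))) => (((((S))))) => ((((((S)))))) => (((((((S))))))) => ((((((((S)))))))) => (((((((((S))))))))) => ((((((((((S)))))))))) => (((((((((((S))))))))))) => (((((((((((())))))))))))

S => (S)   [S -> ( S )]
(S) => ((S))   [S -> ( S )]
((S)) => (((S)))   [S -> ( S )]
(((S))) => ((((S))))   [S -> ( S )]
((((S)))) => (((((S)))))   [S -> ( S )]
(((((S))))) => ((((((S))))))   [S -> ( S )]
((((((S)))))) => (((((((S)))))))   [S -> ( S )]
(((((((S))))))) => ((((((((S))))))))   [S -> ( S )]
((((((((S)))))))) => (((((((((S)))))))))   [S -> ( S )]
(((((((((S))))))))) => ((((((((((S))))))))))   [S -> ( S )]
((((((((((S)))))))))) => (((((((((((S)))))))))))   [S -> ( S )]
(((((((((((S))))))))))) => (((((((((((())))))))))))   [S -> ( )]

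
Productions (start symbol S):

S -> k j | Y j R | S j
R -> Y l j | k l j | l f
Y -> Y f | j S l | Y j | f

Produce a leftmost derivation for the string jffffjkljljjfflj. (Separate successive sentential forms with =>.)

S => YjR   [S -> Y j R]
YjR => YjjR   [Y -> Y j]
YjjR => jSljjR   [Y -> j S l]
jSljjR => jYjRljjR   [S -> Y j R]
jYjRljjR => jYfjRljjR   [Y -> Y f]
jYfjRljjR => jYffjRljjR   [Y -> Y f]
jYffjRljjR => jYfffjRljjR   [Y -> Y f]
jYfffjRljjR => jffffjRljjR   [Y -> f]
jffffjRljjR => jffffjkljljjR   [R -> k l j]
jffffjkljljjR => jffffjkljljjYlj   [R -> Y l j]
jffffjkljljjYlj => jffffjkljljjYflj   [Y -> Y f]
jffffjkljljjYflj => jffffjkljljjfflj   [Y -> f]

S=>YjR=>YjjR=>jSljjR=>jYjRljjR=>jYfjRljjR=>jYffjRljjR=>jYfffjRljjR=>jffffjRljjR=>jffffjkljljjR=>jffffjkljljjYlj=>jffffjkljljjYflj=>jffffjkljljjfflj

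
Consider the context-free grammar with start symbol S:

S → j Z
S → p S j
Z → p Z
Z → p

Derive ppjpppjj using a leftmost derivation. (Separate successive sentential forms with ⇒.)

S ⇒ pSj   [S → p S j]
pSj ⇒ ppSjj   [S → p S j]
ppSjj ⇒ ppjZjj   [S → j Z]
ppjZjj ⇒ ppjpZjj   [Z → p Z]
ppjpZjj ⇒ ppjppZjj   [Z → p Z]
ppjppZjj ⇒ ppjpppjj   [Z → p]

S ⇒ pSj ⇒ ppSjj ⇒ ppjZjj ⇒ ppjpZjj ⇒ ppjppZjj ⇒ ppjpppjj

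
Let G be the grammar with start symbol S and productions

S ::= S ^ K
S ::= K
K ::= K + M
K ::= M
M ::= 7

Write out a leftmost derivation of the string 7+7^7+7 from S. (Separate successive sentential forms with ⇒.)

S ⇒ S^K   [S ::= S ^ K]
S^K ⇒ K^K   [S ::= K]
K^K ⇒ K+M^K   [K ::= K + M]
K+M^K ⇒ M+M^K   [K ::= M]
M+M^K ⇒ 7+M^K   [M ::= 7]
7+M^K ⇒ 7+7^K   [M ::= 7]
7+7^K ⇒ 7+7^K+M   [K ::= K + M]
7+7^K+M ⇒ 7+7^M+M   [K ::= M]
7+7^M+M ⇒ 7+7^7+M   [M ::= 7]
7+7^7+M ⇒ 7+7^7+7   [M ::= 7]

S ⇒ S^K ⇒ K^K ⇒ K+M^K ⇒ M+M^K ⇒ 7+M^K ⇒ 7+7^K ⇒ 7+7^K+M ⇒ 7+7^M+M ⇒ 7+7^7+M ⇒ 7+7^7+7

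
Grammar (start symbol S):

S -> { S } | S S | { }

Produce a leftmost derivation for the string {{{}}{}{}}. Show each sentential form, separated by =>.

S => {S} => {SS} => {SSS} => {{S}SS} => {{{}}SS} => {{{}}{}S} => {{{}}{}{}}

S => {S}   [S -> { S }]
{S} => {SS}   [S -> S S]
{SS} => {SSS}   [S -> S S]
{SSS} => {{S}SS}   [S -> { S }]
{{S}SS} => {{{}}SS}   [S -> { }]
{{{}}SS} => {{{}}{}S}   [S -> { }]
{{{}}{}S} => {{{}}{}{}}   [S -> { }]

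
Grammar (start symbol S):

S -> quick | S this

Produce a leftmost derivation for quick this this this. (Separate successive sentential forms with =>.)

S => S this   [S -> S this]
S this => S this this   [S -> S this]
S this this => S this this this   [S -> S this]
S this this this => quick this this this   [S -> quick]

S => S this => S this this => S this this this => quick this this this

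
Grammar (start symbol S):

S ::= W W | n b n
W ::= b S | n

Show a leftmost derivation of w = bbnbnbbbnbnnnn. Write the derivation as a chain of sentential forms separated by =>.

S => WW => bSW => bWWW => bbSWW => bbnbnWW => bbnbnbSW => bbnbnbWWW => bbnbnbbSWW => bbnbnbbWWWW => bbnbnbbbSWWW => bbnbnbbbnbnWWW => bbnbnbbbnbnnWW => bbnbnbbbnbnnnW => bbnbnbbbnbnnnn

S => WW   [S ::= W W]
WW => bSW   [W ::= b S]
bSW => bWWW   [S ::= W W]
bWWW => bbSWW   [W ::= b S]
bbSWW => bbnbnWW   [S ::= n b n]
bbnbnWW => bbnbnbSW   [W ::= b S]
bbnbnbSW => bbnbnbWWW   [S ::= W W]
bbnbnbWWW => bbnbnbbSWW   [W ::= b S]
bbnbnbbSWW => bbnbnbbWWWW   [S ::= W W]
bbnbnbbWWWW => bbnbnbbbSWWW   [W ::= b S]
bbnbnbbbSWWW => bbnbnbbbnbnWWW   [S ::= n b n]
bbnbnbbbnbnWWW => bbnbnbbbnbnnWW   [W ::= n]
bbnbnbbbnbnnWW => bbnbnbbbnbnnnW   [W ::= n]
bbnbnbbbnbnnnW => bbnbnbbbnbnnnn   [W ::= n]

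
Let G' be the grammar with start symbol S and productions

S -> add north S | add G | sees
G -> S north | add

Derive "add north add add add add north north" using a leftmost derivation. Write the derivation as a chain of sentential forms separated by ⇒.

S ⇒ add north S ⇒ add north add G ⇒ add north add S north ⇒ add north add add G north ⇒ add north add add S north north ⇒ add north add add add G north north ⇒ add north add add add add north north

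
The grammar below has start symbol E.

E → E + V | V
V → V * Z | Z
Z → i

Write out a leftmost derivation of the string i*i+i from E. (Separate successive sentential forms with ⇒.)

E ⇒ E+V ⇒ V+V ⇒ V*Z+V ⇒ Z*Z+V ⇒ i*Z+V ⇒ i*i+V ⇒ i*i+Z ⇒ i*i+i

E ⇒ E+V   [E → E + V]
E+V ⇒ V+V   [E → V]
V+V ⇒ V*Z+V   [V → V * Z]
V*Z+V ⇒ Z*Z+V   [V → Z]
Z*Z+V ⇒ i*Z+V   [Z → i]
i*Z+V ⇒ i*i+V   [Z → i]
i*i+V ⇒ i*i+Z   [V → Z]
i*i+Z ⇒ i*i+i   [Z → i]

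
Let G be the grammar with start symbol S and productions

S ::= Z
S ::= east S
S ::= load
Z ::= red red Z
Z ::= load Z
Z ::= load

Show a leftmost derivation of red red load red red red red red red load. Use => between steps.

S => Z   [S ::= Z]
Z => red red Z   [Z ::= red red Z]
red red Z => red red load Z   [Z ::= load Z]
red red load Z => red red load red red Z   [Z ::= red red Z]
red red load red red Z => red red load red red red red Z   [Z ::= red red Z]
red red load red red red red Z => red red load red red red red red red Z   [Z ::= red red Z]
red red load red red red red red red Z => red red load red red red red red red load   [Z ::= load]

S => Z => red red Z => red red load Z => red red load red red Z => red red load red red red red Z => red red load red red red red red red Z => red red load red red red red red red load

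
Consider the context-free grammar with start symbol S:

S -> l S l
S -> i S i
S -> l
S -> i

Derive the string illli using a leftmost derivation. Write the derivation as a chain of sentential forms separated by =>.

S => iSi   [S -> i S i]
iSi => ilSli   [S -> l S l]
ilSli => illli   [S -> l]

S => iSi => ilSli => illli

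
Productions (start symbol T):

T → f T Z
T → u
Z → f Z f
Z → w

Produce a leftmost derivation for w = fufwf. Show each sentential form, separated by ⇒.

T⇒fTZ⇒fuZ⇒fufZf⇒fufwf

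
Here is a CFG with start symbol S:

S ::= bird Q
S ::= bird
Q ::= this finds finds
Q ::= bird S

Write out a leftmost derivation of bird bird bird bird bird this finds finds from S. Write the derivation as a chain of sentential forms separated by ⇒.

S ⇒ bird Q   [S ::= bird Q]
bird Q ⇒ bird bird S   [Q ::= bird S]
bird bird S ⇒ bird bird bird Q   [S ::= bird Q]
bird bird bird Q ⇒ bird bird bird bird S   [Q ::= bird S]
bird bird bird bird S ⇒ bird bird bird bird bird Q   [S ::= bird Q]
bird bird bird bird bird Q ⇒ bird bird bird bird bird this finds finds   [Q ::= this finds finds]

S ⇒ bird Q ⇒ bird bird S ⇒ bird bird bird Q ⇒ bird bird bird bird S ⇒ bird bird bird bird bird Q ⇒ bird bird bird bird bird this finds finds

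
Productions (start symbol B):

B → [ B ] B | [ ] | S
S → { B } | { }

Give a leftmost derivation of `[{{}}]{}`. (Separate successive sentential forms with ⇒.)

B ⇒ [B]B   [B → [ B ] B]
[B]B ⇒ [S]B   [B → S]
[S]B ⇒ [{B}]B   [S → { B }]
[{B}]B ⇒ [{S}]B   [B → S]
[{S}]B ⇒ [{{}}]B   [S → { }]
[{{}}]B ⇒ [{{}}]S   [B → S]
[{{}}]S ⇒ [{{}}]{}   [S → { }]

B ⇒ [B]B ⇒ [S]B ⇒ [{B}]B ⇒ [{S}]B ⇒ [{{}}]B ⇒ [{{}}]S ⇒ [{{}}]{}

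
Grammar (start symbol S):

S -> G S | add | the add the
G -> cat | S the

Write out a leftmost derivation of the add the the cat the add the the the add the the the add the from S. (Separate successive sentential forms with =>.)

S => G S => S the S => G S the S => S the S the S => G S the S the S => S the S the S the S => the add the the S the S the S => the add the the G S the S the S => the add the the cat S the S the S => the add the the cat the add the the S the S => the add the the cat the add the the the add the the S => the add the the cat the add the the the add the the the add the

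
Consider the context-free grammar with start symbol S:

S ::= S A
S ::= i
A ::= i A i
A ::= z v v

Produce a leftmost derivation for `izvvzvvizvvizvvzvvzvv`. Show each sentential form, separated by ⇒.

S ⇒ SA   [S ::= S A]
SA ⇒ SAA   [S ::= S A]
SAA ⇒ SAAA   [S ::= S A]
SAAA ⇒ SAAAA   [S ::= S A]
SAAAA ⇒ SAAAAA   [S ::= S A]
SAAAAA ⇒ SAAAAAA   [S ::= S A]
SAAAAAA ⇒ iAAAAAA   [S ::= i]
iAAAAAA ⇒ izvvAAAAA   [A ::= z v v]
izvvAAAAA ⇒ izvvzvvAAAA   [A ::= z v v]
izvvzvvAAAA ⇒ izvvzvviAiAAA   [A ::= i A i]
izvvzvviAiAAA ⇒ izvvzvvizvviAAA   [A ::= z v v]
izvvzvvizvviAAA ⇒ izvvzvvizvvizvvAA   [A ::= z v v]
izvvzvvizvvizvvAA ⇒ izvvzvvizvvizvvzvvA   [A ::= z v v]
izvvzvvizvvizvvzvvA ⇒ izvvzvvizvvizvvzvvzvv   [A ::= z v v]

S ⇒ SA ⇒ SAA ⇒ SAAA ⇒ SAAAA ⇒ SAAAAA ⇒ SAAAAAA ⇒ iAAAAAA ⇒ izvvAAAAA ⇒ izvvzvvAAAA ⇒ izvvzvviAiAAA ⇒ izvvzvvizvviAAA ⇒ izvvzvvizvvizvvAA ⇒ izvvzvvizvvizvvzvvA ⇒ izvvzvvizvvizvvzvvzvv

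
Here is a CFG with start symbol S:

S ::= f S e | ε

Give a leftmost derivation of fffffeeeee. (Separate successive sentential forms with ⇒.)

S ⇒ fSe ⇒ ffSee ⇒ fffSeee ⇒ ffffSeeee ⇒ fffffSeeeee ⇒ fffffeeeee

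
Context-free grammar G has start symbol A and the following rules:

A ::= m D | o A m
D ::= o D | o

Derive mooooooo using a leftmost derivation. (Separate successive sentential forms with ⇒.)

A⇒mD⇒moD⇒mooD⇒moooD⇒mooooD⇒moooooD⇒mooooooD⇒mooooooo

A ⇒ mD   [A ::= m D]
mD ⇒ moD   [D ::= o D]
moD ⇒ mooD   [D ::= o D]
mooD ⇒ moooD   [D ::= o D]
moooD ⇒ mooooD   [D ::= o D]
mooooD ⇒ moooooD   [D ::= o D]
moooooD ⇒ mooooooD   [D ::= o D]
mooooooD ⇒ mooooooo   [D ::= o]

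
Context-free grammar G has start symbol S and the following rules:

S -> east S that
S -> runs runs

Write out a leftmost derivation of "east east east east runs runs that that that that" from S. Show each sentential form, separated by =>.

S => east S that => east east S that that => east east east S that that that => east east east east S that that that that => east east east east runs runs that that that that

S => east S that   [S -> east S that]
east S that => east east S that that   [S -> east S that]
east east S that that => east east east S that that that   [S -> east S that]
east east east S that that that => east east east east S that that that that   [S -> east S that]
east east east east S that that that that => east east east east runs runs that that that that   [S -> runs runs]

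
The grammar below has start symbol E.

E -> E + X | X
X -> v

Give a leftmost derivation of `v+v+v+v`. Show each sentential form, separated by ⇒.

E ⇒ E+X ⇒ E+X+X ⇒ E+X+X+X ⇒ X+X+X+X ⇒ v+X+X+X ⇒ v+v+X+X ⇒ v+v+v+X ⇒ v+v+v+v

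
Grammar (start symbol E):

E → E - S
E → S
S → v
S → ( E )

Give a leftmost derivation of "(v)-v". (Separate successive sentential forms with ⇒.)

E ⇒ E-S   [E → E - S]
E-S ⇒ S-S   [E → S]
S-S ⇒ (E)-S   [S → ( E )]
(E)-S ⇒ (S)-S   [E → S]
(S)-S ⇒ (v)-S   [S → v]
(v)-S ⇒ (v)-v   [S → v]

E⇒E-S⇒S-S⇒(E)-S⇒(S)-S⇒(v)-S⇒(v)-v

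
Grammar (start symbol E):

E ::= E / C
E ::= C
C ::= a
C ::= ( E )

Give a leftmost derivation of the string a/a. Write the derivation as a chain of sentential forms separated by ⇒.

E ⇒ E/C   [E ::= E / C]
E/C ⇒ C/C   [E ::= C]
C/C ⇒ a/C   [C ::= a]
a/C ⇒ a/a   [C ::= a]

E ⇒ E/C ⇒ C/C ⇒ a/C ⇒ a/a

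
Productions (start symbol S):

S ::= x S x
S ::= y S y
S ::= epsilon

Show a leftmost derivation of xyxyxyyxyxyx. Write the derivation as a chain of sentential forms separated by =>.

S => xSx   [S ::= x S x]
xSx => xySyx   [S ::= y S y]
xySyx => xyxSxyx   [S ::= x S x]
xyxSxyx => xyxySyxyx   [S ::= y S y]
xyxySyxyx => xyxyxSxyxyx   [S ::= x S x]
xyxyxSxyxyx => xyxyxySyxyxyx   [S ::= y S y]
xyxyxySyxyxyx => xyxyxyyxyxyx   [S ::= epsilon]

S=>xSx=>xySyx=>xyxSxyx=>xyxySyxyx=>xyxyxSxyxyx=>xyxyxySyxyxyx=>xyxyxyyxyxyx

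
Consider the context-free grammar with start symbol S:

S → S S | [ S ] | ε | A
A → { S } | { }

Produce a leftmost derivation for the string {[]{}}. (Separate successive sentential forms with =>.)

S => A => {S} => {SS} => {[S]S} => {[]S} => {[]A} => {[]{}}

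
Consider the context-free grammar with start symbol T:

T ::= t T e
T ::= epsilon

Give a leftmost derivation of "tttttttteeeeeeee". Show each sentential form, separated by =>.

T => tTe => ttTee => tttTeee => ttttTeeee => tttttTeeeee => ttttttTeeeeee => tttttttTeeeeeee => ttttttttTeeeeeeee => tttttttteeeeeeee

T => tTe   [T ::= t T e]
tTe => ttTee   [T ::= t T e]
ttTee => tttTeee   [T ::= t T e]
tttTeee => ttttTeeee   [T ::= t T e]
ttttTeeee => tttttTeeeee   [T ::= t T e]
tttttTeeeee => ttttttTeeeeee   [T ::= t T e]
ttttttTeeeeee => tttttttTeeeeeee   [T ::= t T e]
tttttttTeeeeeee => ttttttttTeeeeeeee   [T ::= t T e]
ttttttttTeeeeeeee => tttttttteeeeeeee   [T ::= epsilon]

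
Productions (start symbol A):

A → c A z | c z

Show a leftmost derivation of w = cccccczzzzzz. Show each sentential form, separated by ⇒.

A⇒cAz⇒ccAzz⇒cccAzzz⇒ccccAzzzz⇒cccccAzzzzz⇒cccccczzzzzz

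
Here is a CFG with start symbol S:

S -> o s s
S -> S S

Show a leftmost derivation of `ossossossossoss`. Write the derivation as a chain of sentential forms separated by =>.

S => SS => SSS => SSSS => SSSSS => ossSSSS => ossossSSS => ossossossSS => ossossossossS => ossossossossoss

S => SS   [S -> S S]
SS => SSS   [S -> S S]
SSS => SSSS   [S -> S S]
SSSS => SSSSS   [S -> S S]
SSSSS => ossSSSS   [S -> o s s]
ossSSSS => ossossSSS   [S -> o s s]
ossossSSS => ossossossSS   [S -> o s s]
ossossossSS => ossossossossS   [S -> o s s]
ossossossossS => ossossossossoss   [S -> o s s]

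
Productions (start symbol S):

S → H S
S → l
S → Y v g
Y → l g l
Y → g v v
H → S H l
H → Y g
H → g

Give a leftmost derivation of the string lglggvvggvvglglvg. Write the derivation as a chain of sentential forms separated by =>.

S => HS => YgS => lglgS => lglgHS => lglgYgS => lglggvvgS => lglggvvgHS => lglggvvgYgS => lglggvvggvvgS => lglggvvggvvgYvg => lglggvvggvvglglvg

S => HS   [S → H S]
HS => YgS   [H → Y g]
YgS => lglgS   [Y → l g l]
lglgS => lglgHS   [S → H S]
lglgHS => lglgYgS   [H → Y g]
lglgYgS => lglggvvgS   [Y → g v v]
lglggvvgS => lglggvvgHS   [S → H S]
lglggvvgHS => lglggvvgYgS   [H → Y g]
lglggvvgYgS => lglggvvggvvgS   [Y → g v v]
lglggvvggvvgS => lglggvvggvvgYvg   [S → Y v g]
lglggvvggvvgYvg => lglggvvggvvglglvg   [Y → l g l]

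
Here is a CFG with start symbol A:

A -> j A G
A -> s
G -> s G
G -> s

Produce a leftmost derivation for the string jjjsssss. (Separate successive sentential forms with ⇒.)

A ⇒ jAG ⇒ jjAGG ⇒ jjjAGGG ⇒ jjjsGGG ⇒ jjjssGGG ⇒ jjjsssGG ⇒ jjjssssG ⇒ jjjsssss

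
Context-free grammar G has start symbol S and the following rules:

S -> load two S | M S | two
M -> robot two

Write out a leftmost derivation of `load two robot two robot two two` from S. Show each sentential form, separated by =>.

S => load two S => load two M S => load two robot two S => load two robot two M S => load two robot two robot two S => load two robot two robot two two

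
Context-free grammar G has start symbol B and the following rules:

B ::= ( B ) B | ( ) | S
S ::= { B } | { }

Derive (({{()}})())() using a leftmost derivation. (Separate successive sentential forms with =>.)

B => (B)B => ((B)B)B => ((S)B)B => (({B})B)B => (({S})B)B => (({{B}})B)B => (({{()}})B)B => (({{()}})())B => (({{()}})())()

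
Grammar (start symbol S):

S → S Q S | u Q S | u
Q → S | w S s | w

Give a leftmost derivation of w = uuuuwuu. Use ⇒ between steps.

S ⇒ uQS ⇒ uSS ⇒ uSQSS ⇒ uuQSQSS ⇒ uuSSQSS ⇒ uuuSQSS ⇒ uuuuQSS ⇒ uuuuwSS ⇒ uuuuwuS ⇒ uuuuwuu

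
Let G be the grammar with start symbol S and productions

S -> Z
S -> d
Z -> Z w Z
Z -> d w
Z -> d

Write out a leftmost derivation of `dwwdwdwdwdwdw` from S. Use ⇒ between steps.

S ⇒ Z ⇒ ZwZ ⇒ ZwZwZ ⇒ dwwZwZ ⇒ dwwZwZwZ ⇒ dwwZwZwZwZ ⇒ dwwZwZwZwZwZ ⇒ dwwdwZwZwZwZ ⇒ dwwdwdwZwZwZ ⇒ dwwdwdwdwZwZ ⇒ dwwdwdwdwdwZ ⇒ dwwdwdwdwdwdw

S ⇒ Z   [S -> Z]
Z ⇒ ZwZ   [Z -> Z w Z]
ZwZ ⇒ ZwZwZ   [Z -> Z w Z]
ZwZwZ ⇒ dwwZwZ   [Z -> d w]
dwwZwZ ⇒ dwwZwZwZ   [Z -> Z w Z]
dwwZwZwZ ⇒ dwwZwZwZwZ   [Z -> Z w Z]
dwwZwZwZwZ ⇒ dwwZwZwZwZwZ   [Z -> Z w Z]
dwwZwZwZwZwZ ⇒ dwwdwZwZwZwZ   [Z -> d]
dwwdwZwZwZwZ ⇒ dwwdwdwZwZwZ   [Z -> d]
dwwdwdwZwZwZ ⇒ dwwdwdwdwZwZ   [Z -> d]
dwwdwdwdwZwZ ⇒ dwwdwdwdwdwZ   [Z -> d]
dwwdwdwdwdwZ ⇒ dwwdwdwdwdwdw   [Z -> d w]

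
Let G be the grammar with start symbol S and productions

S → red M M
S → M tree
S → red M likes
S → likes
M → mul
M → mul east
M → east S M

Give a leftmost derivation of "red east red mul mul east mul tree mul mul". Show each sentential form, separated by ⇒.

S ⇒ red M M ⇒ red east S M M ⇒ red east red M M M M ⇒ red east red mul M M M ⇒ red east red mul mul M M ⇒ red east red mul mul east S M M ⇒ red east red mul mul east M tree M M ⇒ red east red mul mul east mul tree M M ⇒ red east red mul mul east mul tree mul M ⇒ red east red mul mul east mul tree mul mul

S ⇒ red M M   [S → red M M]
red M M ⇒ red east S M M   [M → east S M]
red east S M M ⇒ red east red M M M M   [S → red M M]
red east red M M M M ⇒ red east red mul M M M   [M → mul]
red east red mul M M M ⇒ red east red mul mul M M   [M → mul]
red east red mul mul M M ⇒ red east red mul mul east S M M   [M → east S M]
red east red mul mul east S M M ⇒ red east red mul mul east M tree M M   [S → M tree]
red east red mul mul east M tree M M ⇒ red east red mul mul east mul tree M M   [M → mul]
red east red mul mul east mul tree M M ⇒ red east red mul mul east mul tree mul M   [M → mul]
red east red mul mul east mul tree mul M ⇒ red east red mul mul east mul tree mul mul   [M → mul]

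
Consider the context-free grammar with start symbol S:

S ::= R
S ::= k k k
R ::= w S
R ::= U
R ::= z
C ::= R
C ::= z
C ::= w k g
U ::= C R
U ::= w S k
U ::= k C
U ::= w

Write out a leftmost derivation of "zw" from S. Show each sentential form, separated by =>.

S=>R=>U=>CR=>zR=>zU=>zw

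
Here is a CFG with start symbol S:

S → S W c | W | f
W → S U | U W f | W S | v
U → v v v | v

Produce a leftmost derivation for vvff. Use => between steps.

S => W => UWf => vWf => vWSf => vvSf => vvff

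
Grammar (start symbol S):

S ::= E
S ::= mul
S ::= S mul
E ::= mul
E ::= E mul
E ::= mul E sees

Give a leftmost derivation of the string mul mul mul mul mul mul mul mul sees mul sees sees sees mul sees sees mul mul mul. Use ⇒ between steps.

S ⇒ S mul ⇒ S mul mul ⇒ S mul mul mul ⇒ E mul mul mul ⇒ mul E sees mul mul mul ⇒ mul mul E sees sees mul mul mul ⇒ mul mul E mul sees sees mul mul mul ⇒ mul mul mul E sees mul sees sees mul mul mul ⇒ mul mul mul mul E sees sees mul sees sees mul mul mul ⇒ mul mul mul mul mul E sees sees sees mul sees sees mul mul mul ⇒ mul mul mul mul mul E mul sees sees sees mul sees sees mul mul mul ⇒ mul mul mul mul mul mul E sees mul sees sees sees mul sees sees mul mul mul ⇒ mul mul mul mul mul mul E mul sees mul sees sees sees mul sees sees mul mul mul ⇒ mul mul mul mul mul mul mul mul sees mul sees sees sees mul sees sees mul mul mul

S ⇒ S mul   [S ::= S mul]
S mul ⇒ S mul mul   [S ::= S mul]
S mul mul ⇒ S mul mul mul   [S ::= S mul]
S mul mul mul ⇒ E mul mul mul   [S ::= E]
E mul mul mul ⇒ mul E sees mul mul mul   [E ::= mul E sees]
mul E sees mul mul mul ⇒ mul mul E sees sees mul mul mul   [E ::= mul E sees]
mul mul E sees sees mul mul mul ⇒ mul mul E mul sees sees mul mul mul   [E ::= E mul]
mul mul E mul sees sees mul mul mul ⇒ mul mul mul E sees mul sees sees mul mul mul   [E ::= mul E sees]
mul mul mul E sees mul sees sees mul mul mul ⇒ mul mul mul mul E sees sees mul sees sees mul mul mul   [E ::= mul E sees]
mul mul mul mul E sees sees mul sees sees mul mul mul ⇒ mul mul mul mul mul E sees sees sees mul sees sees mul mul mul   [E ::= mul E sees]
mul mul mul mul mul E sees sees sees mul sees sees mul mul mul ⇒ mul mul mul mul mul E mul sees sees sees mul sees sees mul mul mul   [E ::= E mul]
mul mul mul mul mul E mul sees sees sees mul sees sees mul mul mul ⇒ mul mul mul mul mul mul E sees mul sees sees sees mul sees sees mul mul mul   [E ::= mul E sees]
mul mul mul mul mul mul E sees mul sees sees sees mul sees sees mul mul mul ⇒ mul mul mul mul mul mul E mul sees mul sees sees sees mul sees sees mul mul mul   [E ::= E mul]
mul mul mul mul mul mul E mul sees mul sees sees sees mul sees sees mul mul mul ⇒ mul mul mul mul mul mul mul mul sees mul sees sees sees mul sees sees mul mul mul   [E ::= mul]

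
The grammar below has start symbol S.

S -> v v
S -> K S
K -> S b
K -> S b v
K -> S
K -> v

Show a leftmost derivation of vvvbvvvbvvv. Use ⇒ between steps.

S ⇒ KS   [S -> K S]
KS ⇒ SbvS   [K -> S b v]
SbvS ⇒ KSbvS   [S -> K S]
KSbvS ⇒ SbvSbvS   [K -> S b v]
SbvSbvS ⇒ KSbvSbvS   [S -> K S]
KSbvSbvS ⇒ vSbvSbvS   [K -> v]
vSbvSbvS ⇒ vvvbvSbvS   [S -> v v]
vvvbvSbvS ⇒ vvvbvvvbvS   [S -> v v]
vvvbvvvbvS ⇒ vvvbvvvbvvv   [S -> v v]

S ⇒ KS ⇒ SbvS ⇒ KSbvS ⇒ SbvSbvS ⇒ KSbvSbvS ⇒ vSbvSbvS ⇒ vvvbvSbvS ⇒ vvvbvvvbvS ⇒ vvvbvvvbvvv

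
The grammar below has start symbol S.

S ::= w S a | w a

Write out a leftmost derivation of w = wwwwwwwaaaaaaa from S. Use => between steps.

S => wSa => wwSaa => wwwSaaa => wwwwSaaaa => wwwwwSaaaaa => wwwwwwSaaaaaa => wwwwwwwaaaaaaa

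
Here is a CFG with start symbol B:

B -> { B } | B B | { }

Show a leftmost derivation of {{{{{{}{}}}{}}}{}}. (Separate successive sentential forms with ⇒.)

B⇒{B}⇒{BB}⇒{{B}B}⇒{{{B}}B}⇒{{{BB}}B}⇒{{{{B}B}}B}⇒{{{{{B}}B}}B}⇒{{{{{BB}}B}}B}⇒{{{{{{}B}}B}}B}⇒{{{{{{}{}}}B}}B}⇒{{{{{{}{}}}{}}}B}⇒{{{{{{}{}}}{}}}{}}

B ⇒ {B}   [B -> { B }]
{B} ⇒ {BB}   [B -> B B]
{BB} ⇒ {{B}B}   [B -> { B }]
{{B}B} ⇒ {{{B}}B}   [B -> { B }]
{{{B}}B} ⇒ {{{BB}}B}   [B -> B B]
{{{BB}}B} ⇒ {{{{B}B}}B}   [B -> { B }]
{{{{B}B}}B} ⇒ {{{{{B}}B}}B}   [B -> { B }]
{{{{{B}}B}}B} ⇒ {{{{{BB}}B}}B}   [B -> B B]
{{{{{BB}}B}}B} ⇒ {{{{{{}B}}B}}B}   [B -> { }]
{{{{{{}B}}B}}B} ⇒ {{{{{{}{}}}B}}B}   [B -> { }]
{{{{{{}{}}}B}}B} ⇒ {{{{{{}{}}}{}}}B}   [B -> { }]
{{{{{{}{}}}{}}}B} ⇒ {{{{{{}{}}}{}}}{}}   [B -> { }]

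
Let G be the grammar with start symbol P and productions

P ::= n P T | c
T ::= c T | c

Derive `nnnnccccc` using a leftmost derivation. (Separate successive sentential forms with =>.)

P => nPT   [P ::= n P T]
nPT => nnPTT   [P ::= n P T]
nnPTT => nnnPTTT   [P ::= n P T]
nnnPTTT => nnnnPTTTT   [P ::= n P T]
nnnnPTTTT => nnnncTTTT   [P ::= c]
nnnncTTTT => nnnnccTTT   [T ::= c]
nnnnccTTT => nnnncccTT   [T ::= c]
nnnncccTT => nnnnccccT   [T ::= c]
nnnnccccT => nnnnccccc   [T ::= c]

P=>nPT=>nnPTT=>nnnPTTT=>nnnnPTTTT=>nnnncTTTT=>nnnnccTTT=>nnnncccTT=>nnnnccccT=>nnnnccccc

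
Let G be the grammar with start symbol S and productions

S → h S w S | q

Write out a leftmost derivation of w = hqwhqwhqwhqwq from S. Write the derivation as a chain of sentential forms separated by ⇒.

S ⇒ hSwS ⇒ hqwS ⇒ hqwhSwS ⇒ hqwhqwS ⇒ hqwhqwhSwS ⇒ hqwhqwhqwS ⇒ hqwhqwhqwhSwS ⇒ hqwhqwhqwhqwS ⇒ hqwhqwhqwhqwq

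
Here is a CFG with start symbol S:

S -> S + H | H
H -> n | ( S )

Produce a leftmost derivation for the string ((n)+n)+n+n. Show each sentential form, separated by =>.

S => S+H => S+H+H => H+H+H => (S)+H+H => (S+H)+H+H => (H+H)+H+H => ((S)+H)+H+H => ((H)+H)+H+H => ((n)+H)+H+H => ((n)+n)+H+H => ((n)+n)+n+H => ((n)+n)+n+n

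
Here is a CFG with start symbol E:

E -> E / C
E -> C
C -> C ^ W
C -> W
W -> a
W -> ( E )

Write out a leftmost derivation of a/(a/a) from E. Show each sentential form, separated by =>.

E => E/C => C/C => W/C => a/C => a/W => a/(E) => a/(E/C) => a/(C/C) => a/(W/C) => a/(a/C) => a/(a/W) => a/(a/a)

E => E/C   [E -> E / C]
E/C => C/C   [E -> C]
C/C => W/C   [C -> W]
W/C => a/C   [W -> a]
a/C => a/W   [C -> W]
a/W => a/(E)   [W -> ( E )]
a/(E) => a/(E/C)   [E -> E / C]
a/(E/C) => a/(C/C)   [E -> C]
a/(C/C) => a/(W/C)   [C -> W]
a/(W/C) => a/(a/C)   [W -> a]
a/(a/C) => a/(a/W)   [C -> W]
a/(a/W) => a/(a/a)   [W -> a]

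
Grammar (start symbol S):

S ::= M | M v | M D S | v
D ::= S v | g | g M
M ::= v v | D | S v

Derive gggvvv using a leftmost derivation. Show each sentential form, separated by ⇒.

S ⇒ MDS   [S ::= M D S]
MDS ⇒ DDS   [M ::= D]
DDS ⇒ gDS   [D ::= g]
gDS ⇒ ggS   [D ::= g]
ggS ⇒ ggMv   [S ::= M v]
ggMv ⇒ ggDv   [M ::= D]
ggDv ⇒ gggMv   [D ::= g M]
gggMv ⇒ gggDv   [M ::= D]
gggDv ⇒ gggSvv   [D ::= S v]
gggSvv ⇒ gggvvv   [S ::= v]

S ⇒ MDS ⇒ DDS ⇒ gDS ⇒ ggS ⇒ ggMv ⇒ ggDv ⇒ gggMv ⇒ gggDv ⇒ gggSvv ⇒ gggvvv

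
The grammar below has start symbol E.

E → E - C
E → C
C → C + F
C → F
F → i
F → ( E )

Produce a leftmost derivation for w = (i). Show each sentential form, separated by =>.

E => C => F => (E) => (C) => (F) => (i)

E => C   [E → C]
C => F   [C → F]
F => (E)   [F → ( E )]
(E) => (C)   [E → C]
(C) => (F)   [C → F]
(F) => (i)   [F → i]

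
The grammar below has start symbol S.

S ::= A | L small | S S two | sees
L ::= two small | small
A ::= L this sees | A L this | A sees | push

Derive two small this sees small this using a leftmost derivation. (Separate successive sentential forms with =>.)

S => A   [S ::= A]
A => A L this   [A ::= A L this]
A L this => L this sees L this   [A ::= L this sees]
L this sees L this => two small this sees L this   [L ::= two small]
two small this sees L this => two small this sees small this   [L ::= small]

S => A => A L this => L this sees L this => two small this sees L this => two small this sees small this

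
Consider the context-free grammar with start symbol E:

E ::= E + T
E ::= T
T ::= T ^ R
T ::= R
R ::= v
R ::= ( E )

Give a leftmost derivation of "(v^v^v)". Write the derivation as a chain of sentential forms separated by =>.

E => T => R => (E) => (T) => (T^R) => (T^R^R) => (R^R^R) => (v^R^R) => (v^v^R) => (v^v^v)

E => T   [E ::= T]
T => R   [T ::= R]
R => (E)   [R ::= ( E )]
(E) => (T)   [E ::= T]
(T) => (T^R)   [T ::= T ^ R]
(T^R) => (T^R^R)   [T ::= T ^ R]
(T^R^R) => (R^R^R)   [T ::= R]
(R^R^R) => (v^R^R)   [R ::= v]
(v^R^R) => (v^v^R)   [R ::= v]
(v^v^R) => (v^v^v)   [R ::= v]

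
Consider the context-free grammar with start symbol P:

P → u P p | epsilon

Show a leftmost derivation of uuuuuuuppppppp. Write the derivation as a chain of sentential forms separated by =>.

P => uPp   [P → u P p]
uPp => uuPpp   [P → u P p]
uuPpp => uuuPppp   [P → u P p]
uuuPppp => uuuuPpppp   [P → u P p]
uuuuPpppp => uuuuuPppppp   [P → u P p]
uuuuuPppppp => uuuuuuPpppppp   [P → u P p]
uuuuuuPpppppp => uuuuuuuPppppppp   [P → u P p]
uuuuuuuPppppppp => uuuuuuuppppppp   [P → epsilon]

P => uPp => uuPpp => uuuPppp => uuuuPpppp => uuuuuPppppp => uuuuuuPpppppp => uuuuuuuPppppppp => uuuuuuuppppppp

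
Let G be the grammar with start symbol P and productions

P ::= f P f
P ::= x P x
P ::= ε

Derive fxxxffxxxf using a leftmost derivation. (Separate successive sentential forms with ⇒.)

P ⇒ fPf ⇒ fxPxf ⇒ fxxPxxf ⇒ fxxxPxxxf ⇒ fxxxfPfxxxf ⇒ fxxxffxxxf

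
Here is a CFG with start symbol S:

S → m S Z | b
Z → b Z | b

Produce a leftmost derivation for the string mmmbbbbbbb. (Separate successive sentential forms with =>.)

S=>mSZ=>mmSZZ=>mmmSZZZ=>mmmbZZZ=>mmmbbZZ=>mmmbbbZZ=>mmmbbbbZ=>mmmbbbbbZ=>mmmbbbbbbZ=>mmmbbbbbbb

S => mSZ   [S → m S Z]
mSZ => mmSZZ   [S → m S Z]
mmSZZ => mmmSZZZ   [S → m S Z]
mmmSZZZ => mmmbZZZ   [S → b]
mmmbZZZ => mmmbbZZ   [Z → b]
mmmbbZZ => mmmbbbZZ   [Z → b Z]
mmmbbbZZ => mmmbbbbZ   [Z → b]
mmmbbbbZ => mmmbbbbbZ   [Z → b Z]
mmmbbbbbZ => mmmbbbbbbZ   [Z → b Z]
mmmbbbbbbZ => mmmbbbbbbb   [Z → b]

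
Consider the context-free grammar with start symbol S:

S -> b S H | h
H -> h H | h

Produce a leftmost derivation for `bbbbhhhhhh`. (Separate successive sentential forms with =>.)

S=>bSH=>bbSHH=>bbbSHHH=>bbbbSHHHH=>bbbbhHHHH=>bbbbhhHHH=>bbbbhhhHH=>bbbbhhhhHH=>bbbbhhhhhH=>bbbbhhhhhh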